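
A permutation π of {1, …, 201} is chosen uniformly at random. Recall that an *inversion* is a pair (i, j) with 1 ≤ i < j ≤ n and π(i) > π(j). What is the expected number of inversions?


Write X = Σ X_I over the C(201, 2) = 20100 pairs i < j, with X_I the indicator of one inversion.
There are 20100 indicators.
For each fixed pair i < j, the values π(i) and π(j) are two distinct elements of {1, …, 201} in uniformly random order; by symmetry P[π(i) > π(j)] = 1/2.
By linearity: E[X] = 20100 · (1/2) = C(201, 2) · (1/2) = 20100/2 = 10050 ≈ 10050.00000.

E[X] = 10050 = 10050.00000.


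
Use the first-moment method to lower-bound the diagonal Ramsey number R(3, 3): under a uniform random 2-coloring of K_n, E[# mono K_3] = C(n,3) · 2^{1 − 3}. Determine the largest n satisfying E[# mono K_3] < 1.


We need C(n, 3) · 2^{1 − 3} < 1, i.e. C(n, 3) < 2^{3 − 1} = 4.
Check values of n near the boundary:
  n = 3: C(3, 3) = 1; 1 < 4? YES
  n = 4: C(4, 3) = 4; 4 < 4? NO
The largest n with C(n, 3) < 4 is n = 3 (where E[X] = 1/4 ≈ 0.250). Hence R(3, 3) > 3, i.e. R(3, 3) ≥ 4.

Largest n = 3; hence R(3, 3) > 3.


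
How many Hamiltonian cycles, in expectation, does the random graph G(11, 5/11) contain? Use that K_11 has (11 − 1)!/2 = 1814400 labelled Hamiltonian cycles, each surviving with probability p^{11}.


K_11 has (11 − 1)!/2 = 1814400 labelled Hamiltonian cycles.
For each such Hamiltonian cycle H, let X_H = 1 if all 11 edges of H are present in G. Then P[X_H = 1] = p^{11} = (5/11)^{11} = 48828125/285311670611.
By linearity: E[X] = Σ_H E[X_H] = 1814400 · p^{11} = 1814400 · 48828125/285311670611 = 88593750000000/285311670611.
Numerically: E[X] ≈ 310.52.

E[X] = 1814400 · (5/11)^{11} = 88593750000000/285311670611 ≈ 310.52.


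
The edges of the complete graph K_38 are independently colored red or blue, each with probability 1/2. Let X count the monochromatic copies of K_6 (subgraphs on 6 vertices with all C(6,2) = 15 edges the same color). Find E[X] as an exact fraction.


Let X = Σ_S X_S over the C(38, 6) = 2760681 subsets S of size 6, where X_S = 1 if the K_6 on S is monochromatic.
For a fixed S, the K_6 on S has C(6, 2) = 15 edges. P[all 15 edges red] = (1/2)^15, and likewise for blue, so P[monochromatic] = 2·(1/2)^15 = 2^{1 − 15} = 1/16384.
By linearity of expectation: E[X] = C(38, 6) · 2^{1 − 15} = 2760681 · 1/16384 = 2760681/16384.
Numerically: E[X] ≈ 168.4986.

E[X] = C(38,6)·2^(1−C(6,2)) = 2760681/16384 ≈ 168.4986.


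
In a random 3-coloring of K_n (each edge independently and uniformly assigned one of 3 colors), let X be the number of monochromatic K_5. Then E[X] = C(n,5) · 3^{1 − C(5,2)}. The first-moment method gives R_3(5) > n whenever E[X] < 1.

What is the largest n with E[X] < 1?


We need C(n, 5) · 3^{1 − 10} < 1, i.e. C(n, 5) < 3^{10 − 1} = 19683.
Check values of n near the boundary:
  n = 17: C(17, 5) = 6188; 6188 < 19683? YES
  n = 18: C(18, 5) = 8568; 8568 < 19683? YES
  n = 19: C(19, 5) = 11628; 11628 < 19683? YES
  n = 20: C(20, 5) = 15504; 15504 < 19683? YES
  n = 21: C(21, 5) = 20349; 20349 < 19683? NO
  n = 22: C(22, 5) = 26334; 26334 < 19683? NO
  n = 23: C(23, 5) = 33649; 33649 < 19683? NO
The largest n with C(n, 5) < 19683 is n = 20 (where E[X] = 5168/6561 ≈ 0.7877). Hence R_3(5) > 20, i.e. R_3(5) ≥ 21.

Largest n = 20; hence R_3(5) > 20.


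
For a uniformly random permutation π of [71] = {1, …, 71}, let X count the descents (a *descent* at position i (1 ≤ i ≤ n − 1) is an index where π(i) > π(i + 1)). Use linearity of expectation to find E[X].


Write X = Σ X_I over i = 1, …, 70, with X_I the indicator of one descent.
There are 70 indicators.
For each fixed i, the pair (π(i), π(i+1)) is a uniformly random ordered pair of distinct values from {1, …, 71}; by symmetry P[π(i) > π(i+1)] = 1/2.
By linearity: E[X] = 70 · (1/2) = (71 − 1) · (1/2) = 35 ≈ 35.000000.

E[X] = 35 = 35.000000.


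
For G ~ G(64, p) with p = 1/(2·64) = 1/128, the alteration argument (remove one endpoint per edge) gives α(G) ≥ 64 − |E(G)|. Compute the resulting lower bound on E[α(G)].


E[|E(G)|] = C(64, 2)·p = 2016 · (1/128) = 63/4.
E[α(G)] ≥ n − E[|E(G)|] = 64 − 63/4 = 193/4.
Numerically: ≈ 48.25000.
(This is only a lower bound; the true E[α(G)] may be larger.)

E[α(G)] ≥ 193/4 ≈ 48.25000.


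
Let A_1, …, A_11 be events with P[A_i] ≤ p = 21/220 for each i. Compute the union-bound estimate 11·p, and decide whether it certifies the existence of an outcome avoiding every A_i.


Union bound: P[∪_{i=1}^{11} A_i] ≤ Σ_i P[A_i] ≤ 11·p = 11·(21/220) = 21/20.
Numerically: 21/20 ≈ 1.05000.
Is 21/20 < 1? NO.
Since the bound 21/20 is ≥ 1, the union bound is uninformative here; it does NOT by itself certify existence.

11·p = 21/20 ≈ 1.05000; existence NOT certified by the union bound.


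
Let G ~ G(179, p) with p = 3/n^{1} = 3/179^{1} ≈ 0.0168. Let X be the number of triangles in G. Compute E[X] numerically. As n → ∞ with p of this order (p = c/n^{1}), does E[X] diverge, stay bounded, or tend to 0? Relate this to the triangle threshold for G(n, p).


Number of potential triangles: C(179, 3) = 939929.
Each occurs with probability p³ ≈ (0.0168)³ ≈ 4.70766e-06.
By linearity: E[X] = C(179, 3)·p³ ≈ 939929 · 4.70766e-06 ≈ 4.425.
Here α = 1, so p = 3/n is exactly at the triangle threshold p ~ 1/n. Asymptotically E[X] → c³/6 = 3³/6 = 9/2 ≈ 4.500, a bounded constant. In this regime the triangle count is asymptotically Poisson(c³/6).

E[X] ≈ 4.425; in regime p = Θ(1/n^{1}) E[X] stays bounded (at the triangle threshold p ~ 1/n).


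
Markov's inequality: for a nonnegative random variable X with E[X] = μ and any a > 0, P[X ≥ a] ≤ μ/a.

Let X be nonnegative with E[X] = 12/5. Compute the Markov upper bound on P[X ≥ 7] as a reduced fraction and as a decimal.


μ = E[X] = 12/5, a = 7.
Markov: P[X ≥ 7] ≤ μ/a = (12/5)/7 = 12/35.
Numerically: ≈ 0.342857.
(Since a = 7 > μ = 2.400000, the bound 12/35 is < 1 and informative.)

P[X ≥ 7] ≤ 12/35 ≈ 0.342857.


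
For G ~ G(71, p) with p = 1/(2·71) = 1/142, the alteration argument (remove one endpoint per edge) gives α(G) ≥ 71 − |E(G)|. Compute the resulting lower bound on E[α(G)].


E[|E(G)|] = C(71, 2)·p = 2485 · (1/142) = 35/2.
E[α(G)] ≥ n − E[|E(G)|] = 71 − 35/2 = 107/2.
Numerically: ≈ 53.500.
(This is only a lower bound; the true E[α(G)] may be larger.)

E[α(G)] ≥ 107/2 ≈ 53.500.


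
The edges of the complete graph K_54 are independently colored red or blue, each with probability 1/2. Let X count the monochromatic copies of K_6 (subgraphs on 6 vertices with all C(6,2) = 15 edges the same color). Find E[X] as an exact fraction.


Let X = Σ_S X_S over the C(54, 6) = 25827165 subsets S of size 6, where X_S = 1 if the K_6 on S is monochromatic.
For a fixed S, the K_6 on S has C(6, 2) = 15 edges. P[all 15 edges red] = (1/2)^15, and likewise for blue, so P[monochromatic] = 2·(1/2)^15 = 2^{1 − 15} = 1/16384.
By linearity of expectation: E[X] = C(54, 6) · 2^{1 − 15} = 25827165 · 1/16384 = 25827165/16384.
Numerically: E[X] ≈ 1576.3651.

E[X] = C(54,6)·2^(1−C(6,2)) = 25827165/16384 ≈ 1576.3651.


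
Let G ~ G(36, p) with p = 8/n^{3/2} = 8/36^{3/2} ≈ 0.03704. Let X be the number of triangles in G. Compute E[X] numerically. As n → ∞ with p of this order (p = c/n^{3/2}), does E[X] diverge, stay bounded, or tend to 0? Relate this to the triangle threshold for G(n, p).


Number of potential triangles: C(36, 3) = 7140.
Each occurs with probability p³ ≈ (0.03704)³ ≈ 5.080526e-05.
By linearity: E[X] = C(36, 3)·p³ ≈ 7140 · 5.080526e-05 ≈ 0.3627.
Since α = 3/2 > 1, p = c/n^{3/2} = o(1/n) is below the triangle threshold p ~ 1/n. Asymptotically E[X] ~ (c³/6)·n^{3(1−α)} = (8³/6)·n^{-1.5} → 0, so by Markov's inequality G has no triangles w.h.p.

E[X] ≈ 0.3627; in regime p = Θ(1/n^{3/2}) E[X] tends to 0 (below the triangle threshold p ~ 1/n).


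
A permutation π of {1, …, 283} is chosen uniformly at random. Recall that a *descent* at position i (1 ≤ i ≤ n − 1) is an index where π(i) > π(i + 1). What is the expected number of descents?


Write X = Σ X_I over i = 1, …, 282, with X_I the indicator of one descent.
There are 282 indicators.
For each fixed i, the pair (π(i), π(i+1)) is a uniformly random ordered pair of distinct values from {1, …, 283}; by symmetry P[π(i) > π(i+1)] = 1/2.
By linearity: E[X] = 282 · (1/2) = (283 − 1) · (1/2) = 141 ≈ 141.000000.

E[X] = 141 = 141.000000.


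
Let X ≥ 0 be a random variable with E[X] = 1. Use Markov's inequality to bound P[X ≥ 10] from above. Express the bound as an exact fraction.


μ = E[X] = 1, a = 10.
Markov: P[X ≥ 10] ≤ μ/a = (1)/10 = 1/10.
Numerically: ≈ 0.100000.
(Since a = 10 > μ = 1.000000, the bound 1/10 is < 1 and informative.)

P[X ≥ 10] ≤ 1/10 ≈ 0.100000.


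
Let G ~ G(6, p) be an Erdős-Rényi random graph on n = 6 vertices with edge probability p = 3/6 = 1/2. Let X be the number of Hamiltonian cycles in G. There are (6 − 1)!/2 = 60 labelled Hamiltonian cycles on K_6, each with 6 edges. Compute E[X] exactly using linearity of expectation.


K_6 has (6 − 1)!/2 = 60 labelled Hamiltonian cycles.
For each such Hamiltonian cycle H, let X_H = 1 if all 6 edges of H are present in G. Then P[X_H = 1] = p^{6} = (1/2)^{6} = 1/64.
By linearity of expectation: E[X] = Σ_H E[X_H] = 60 · p^{6} = 60 · 1/64 = 15/16.
Numerically: E[X] ≈ 0.9375.

E[X] = 60 · (1/2)^{6} = 15/16 ≈ 0.9375.


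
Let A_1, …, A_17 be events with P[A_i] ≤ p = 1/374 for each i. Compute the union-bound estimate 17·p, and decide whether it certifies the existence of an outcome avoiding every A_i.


Union bound: P[∪_{i=1}^{17} A_i] ≤ Σ_i P[A_i] ≤ 17·p = 17·(1/374) = 1/22.
Numerically: 1/22 ≈ 0.04545.
Is 1/22 < 1? YES.
Since P[∪ A_i] ≤ 1/22 < 1, the complement has P[∩ A_i^c] ≥ 1 − 1/22 = 21/22 > 0, so some outcome avoids every A_i.

17·p = 1/22 ≈ 0.04545; existence CERTIFIED by the union bound.


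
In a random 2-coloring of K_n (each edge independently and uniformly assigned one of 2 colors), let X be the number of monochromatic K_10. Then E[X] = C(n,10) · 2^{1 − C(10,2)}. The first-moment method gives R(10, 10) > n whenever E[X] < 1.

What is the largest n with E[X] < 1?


We need C(n, 10) · 2^{1 − 45} < 1, i.e. C(n, 10) < 2^{45 − 1} = 17592186044416.
Check values of n near the boundary:
  n = 99: C(99, 10) = 15579278510796; 15579278510796 < 17592186044416? YES
  n = 100: C(100, 10) = 17310309456440; 17310309456440 < 17592186044416? YES
  n = 101: C(101, 10) = 19212541264840; 19212541264840 < 17592186044416? NO
The largest n with C(n, 10) < 17592186044416 is n = 100 (where E[X] = 2163788682055/2199023255552 ≈ 0.984). Hence R(10, 10) > 100, i.e. R(10, 10) ≥ 101.

Largest n = 100; hence R(10, 10) > 100.


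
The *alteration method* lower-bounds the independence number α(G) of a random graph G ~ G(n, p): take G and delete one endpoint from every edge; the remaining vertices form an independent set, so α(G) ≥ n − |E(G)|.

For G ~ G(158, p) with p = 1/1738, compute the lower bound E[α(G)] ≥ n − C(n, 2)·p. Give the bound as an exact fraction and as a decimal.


E[|E(G)|] = C(158, 2)·p = 12403 · (1/1738) = 157/22.
E[α(G)] ≥ n − E[|E(G)|] = 158 − 157/22 = 3319/22.
Numerically: ≈ 150.863636.
(This is only a lower bound; the true E[α(G)] may be larger.)

E[α(G)] ≥ 3319/22 ≈ 150.863636.


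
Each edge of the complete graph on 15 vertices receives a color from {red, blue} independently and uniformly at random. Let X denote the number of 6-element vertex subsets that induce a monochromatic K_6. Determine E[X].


Let X = Σ_S X_S over the C(15, 6) = 5005 subsets S of size 6, where X_S = 1 if the K_6 on S is monochromatic.
For a fixed S, the K_6 on S has C(6, 2) = 15 edges. P[all 15 edges red] = (1/2)^15, and likewise for blue, so P[monochromatic] = 2·(1/2)^15 = 2^{1 − 15} = 1/16384.
Summing: E[X] = C(15, 6) · 2^{1 − 15} = 5005 · 1/16384 = 5005/16384.
Numerically: E[X] ≈ 0.305.

E[X] = C(15,6)·2^(1−C(6,2)) = 5005/16384 ≈ 0.305.


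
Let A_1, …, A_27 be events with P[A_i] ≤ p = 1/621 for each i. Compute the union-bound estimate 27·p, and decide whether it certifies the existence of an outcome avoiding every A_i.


Union bound: P[∪_{i=1}^{27} A_i] ≤ Σ_i P[A_i] ≤ 27·p = 27·(1/621) = 1/23.
Numerically: 1/23 ≈ 0.043.
Is 1/23 < 1? YES.
Since P[∪ A_i] ≤ 1/23 < 1, the complement has P[∩ A_i^c] ≥ 1 − 1/23 = 22/23 > 0, so some outcome avoids every A_i.

27·p = 1/23 ≈ 0.043; existence CERTIFIED by the union bound.


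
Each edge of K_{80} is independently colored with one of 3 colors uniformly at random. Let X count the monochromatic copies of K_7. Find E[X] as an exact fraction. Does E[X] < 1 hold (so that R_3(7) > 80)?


E[X] = C(80, 7) · 3^{1 − 21} = 3176716400 · 3^{−20} = 3176716400/3486784401.
As a reduced fraction: E[X] = 3176716400/3486784401 ≈ 0.9110734.
Is E[X] < 1? YES.
Since E[X] < 1, there exists a 3-coloring of K_{80} with no monochromatic K_7; hence R_3(7) > 80.

E[X] = 3176716400/3486784401 ≈ 0.9110734; E[X] < 1, so R_3(7) > 80.


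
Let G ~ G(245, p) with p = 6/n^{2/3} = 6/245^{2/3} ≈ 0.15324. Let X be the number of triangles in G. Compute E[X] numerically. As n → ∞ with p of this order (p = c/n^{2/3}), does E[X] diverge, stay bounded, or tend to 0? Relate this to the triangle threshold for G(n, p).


Number of potential triangles: C(245, 3) = 2421090.
Each occurs with probability p³ ≈ (0.15324)³ ≈ 3.5985006e-03.
By linearity: E[X] = C(245, 3)·p³ ≈ 2421090 · 3.5985006e-03 ≈ 8712.29388.
Since α = 2/3 < 1, p = c/n^{2/3} ≫ 1/n is above the triangle threshold p ~ 1/n. Asymptotically E[X] ~ (c³/6)·n^{3(1−α)} = (6³/6)·n^{1} → ∞; triangles are abundant w.h.p.

E[X] ≈ 8712.29388; in regime p = Θ(1/n^{2/3}) E[X] diverges (above the triangle threshold p ~ 1/n).


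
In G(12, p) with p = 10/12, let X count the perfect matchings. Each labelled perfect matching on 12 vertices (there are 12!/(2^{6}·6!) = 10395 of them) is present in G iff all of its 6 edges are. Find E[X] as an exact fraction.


K_12 has 12!/(2^{6}·6!) = 10395 labelled perfect matchings.
For each such perfect matching H, let X_H = 1 if all 6 edges of H are present in G. Then P[X_H = 1] = p^{6} = (5/6)^{6} = 15625/46656.
By linearity of expectation: E[X] = Σ_H E[X_H] = 10395 · p^{6} = 10395 · 15625/46656 = 6015625/1728.
Numerically: E[X] ≈ 3481.3.

E[X] = 10395 · (5/6)^{6} = 6015625/1728 ≈ 3481.3.


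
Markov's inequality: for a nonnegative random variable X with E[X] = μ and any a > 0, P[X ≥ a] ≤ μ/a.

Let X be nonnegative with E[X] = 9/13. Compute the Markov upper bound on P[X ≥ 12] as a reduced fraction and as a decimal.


μ = E[X] = 9/13, a = 12.
Markov: P[X ≥ 12] ≤ μ/a = (9/13)/12 = 3/52.
Numerically: ≈ 0.05769.
(Since a = 12 > μ = 0.69231, the bound 3/52 is < 1 and informative.)

P[X ≥ 12] ≤ 3/52 ≈ 0.05769.


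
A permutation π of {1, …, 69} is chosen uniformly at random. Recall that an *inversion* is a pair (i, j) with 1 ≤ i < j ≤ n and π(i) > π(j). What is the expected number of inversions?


Write X = Σ X_I over the C(69, 2) = 2346 pairs i < j, with X_I the indicator of one inversion.
There are 2346 indicators.
For each fixed pair i < j, the values π(i) and π(j) are two distinct elements of {1, …, 69} in uniformly random order; by symmetry P[π(i) > π(j)] = 1/2.
By linearity: E[X] = 2346 · (1/2) = C(69, 2) · (1/2) = 2346/2 = 1173 ≈ 1173.000000.

E[X] = 1173 = 1173.000000.


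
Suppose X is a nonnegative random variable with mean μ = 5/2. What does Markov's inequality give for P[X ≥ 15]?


μ = E[X] = 5/2, a = 15.
Markov: P[X ≥ 15] ≤ μ/a = (5/2)/15 = 1/6.
Numerically: ≈ 0.1667.
(Since a = 15 > μ = 2.5000, the bound 1/6 is < 1 and informative.)

P[X ≥ 15] ≤ 1/6 ≈ 0.1667.


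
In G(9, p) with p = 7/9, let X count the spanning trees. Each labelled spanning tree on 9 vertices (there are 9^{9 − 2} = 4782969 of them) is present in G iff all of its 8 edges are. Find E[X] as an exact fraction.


K_9 has 9^{9 − 2} = 4782969 labelled spanning trees.
For each such spanning tree H, let X_H = 1 if all 8 edges of H are present in G. Then P[X_H = 1] = p^{8} = (7/9)^{8} = 5764801/43046721.
By linearity: E[X] = Σ_H E[X_H] = 4782969 · p^{8} = 4782969 · 5764801/43046721 = 5764801/9.
Numerically: E[X] ≈ 6.41e+05.

E[X] = 4782969 · (7/9)^{8} = 5764801/9 ≈ 6.41e+05.


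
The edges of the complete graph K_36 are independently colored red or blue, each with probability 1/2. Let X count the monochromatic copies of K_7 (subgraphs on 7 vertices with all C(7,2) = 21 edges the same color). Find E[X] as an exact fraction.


Let X = Σ_S X_S over the C(36, 7) = 8347680 subsets S of size 7, where X_S = 1 if the K_7 on S is monochromatic.
For a fixed S, the K_7 on S has C(7, 2) = 21 edges. P[all 21 edges red] = (1/2)^21, and likewise for blue, so P[monochromatic] = 2·(1/2)^21 = 2^{1 − 21} = 1/1048576.
Summing: E[X] = C(36, 7) · 2^{1 − 21} = 8347680 · 1/1048576 = 260865/32768.
Numerically: E[X] ≈ 7.96097.

E[X] = C(36,7)·2^(1−C(7,2)) = 260865/32768 ≈ 7.96097.


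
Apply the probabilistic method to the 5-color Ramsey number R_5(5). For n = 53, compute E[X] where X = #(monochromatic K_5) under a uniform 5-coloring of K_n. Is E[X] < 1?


E[X] = C(53, 5) · 5^{1 − 10} = 2869685 · 5^{−9} = 2869685/1953125.
As a reduced fraction: E[X] = 573937/390625 ≈ 1.46928.
Is E[X] < 1? NO.
Since E[X] ≥ 1, the first-moment bound is inconclusive at n = 53; it does NOT by itself certify R_5(5) > 53.

E[X] = 573937/390625 ≈ 1.46928; E[X] ≥ 1; first-moment method inconclusive here.


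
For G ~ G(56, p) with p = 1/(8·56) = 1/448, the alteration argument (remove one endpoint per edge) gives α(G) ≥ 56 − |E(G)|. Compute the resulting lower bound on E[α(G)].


E[|E(G)|] = C(56, 2)·p = 1540 · (1/448) = 55/16.
E[α(G)] ≥ n − E[|E(G)|] = 56 − 55/16 = 841/16.
Numerically: ≈ 52.5625.
(This is only a lower bound; the true E[α(G)] may be larger.)

E[α(G)] ≥ 841/16 ≈ 52.5625.


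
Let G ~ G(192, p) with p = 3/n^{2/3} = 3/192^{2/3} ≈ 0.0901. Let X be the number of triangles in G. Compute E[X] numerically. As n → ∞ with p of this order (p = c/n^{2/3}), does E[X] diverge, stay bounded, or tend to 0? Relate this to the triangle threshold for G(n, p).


Number of potential triangles: C(192, 3) = 1161280.
Each occurs with probability p³ ≈ (0.0901)³ ≈ 7.32422e-04.
By linearity: E[X] = C(192, 3)·p³ ≈ 1161280 · 7.32422e-04 ≈ 850.547.
Since α = 2/3 < 1, p = c/n^{2/3} ≫ 1/n is above the triangle threshold p ~ 1/n. Asymptotically E[X] ~ (c³/6)·n^{3(1−α)} = (3³/6)·n^{1} → ∞; triangles are abundant w.h.p.

E[X] ≈ 850.547; in regime p = Θ(1/n^{2/3}) E[X] diverges (above the triangle threshold p ~ 1/n).


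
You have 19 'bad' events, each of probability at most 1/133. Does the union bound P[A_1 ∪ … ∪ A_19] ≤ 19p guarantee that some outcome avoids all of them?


Union bound: P[∪_{i=1}^{19} A_i] ≤ Σ_i P[A_i] ≤ 19·p = 19·(1/133) = 1/7.
Numerically: 1/7 ≈ 0.142857.
Is 1/7 < 1? YES.
Since P[∪ A_i] ≤ 1/7 < 1, the complement has P[∩ A_i^c] ≥ 1 − 1/7 = 6/7 > 0, so some outcome avoids every A_i.

19·p = 1/7 ≈ 0.142857; existence CERTIFIED by the union bound.


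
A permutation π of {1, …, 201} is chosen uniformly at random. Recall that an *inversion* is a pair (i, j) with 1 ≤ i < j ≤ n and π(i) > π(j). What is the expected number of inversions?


Write X = Σ X_I over the C(201, 2) = 20100 pairs i < j, with X_I the indicator of one inversion.
There are 20100 indicators.
For each fixed pair i < j, the values π(i) and π(j) are two distinct elements of {1, …, 201} in uniformly random order; by symmetry P[π(i) > π(j)] = 1/2.
By linearity: E[X] = 20100 · (1/2) = C(201, 2) · (1/2) = 20100/2 = 10050 ≈ 10050.000000.

E[X] = 10050 = 10050.000000.


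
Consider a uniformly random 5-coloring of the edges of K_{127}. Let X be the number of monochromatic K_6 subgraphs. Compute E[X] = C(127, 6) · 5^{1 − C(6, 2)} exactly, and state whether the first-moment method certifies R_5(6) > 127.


E[X] = C(127, 6) · 5^{1 − 15} = 5169379425 · 5^{−14} = 5169379425/6103515625.
As a reduced fraction: E[X] = 206775177/244140625 ≈ 0.8470.
Is E[X] < 1? YES.
Since E[X] < 1, there exists a 5-coloring of K_{127} with no monochromatic K_6; hence R_5(6) > 127.

E[X] = 206775177/244140625 ≈ 0.8470; E[X] < 1, so R_5(6) > 127.


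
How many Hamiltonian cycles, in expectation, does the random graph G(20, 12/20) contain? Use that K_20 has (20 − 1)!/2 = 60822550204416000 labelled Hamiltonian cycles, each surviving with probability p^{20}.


K_20 has (20 − 1)!/2 = 60822550204416000 labelled Hamiltonian cycles.
For each such Hamiltonian cycle H, let X_H = 1 if all 20 edges of H are present in G. Then P[X_H = 1] = p^{20} = (3/5)^{20} = 3486784401/95367431640625.
By linearity: E[X] = Σ_H E[X_H] = 60822550204416000 · p^{20} = 60822550204416000 · 3486784401/95367431640625 = 1696600954254376560918528/762939453125.
Numerically: E[X] ≈ 2.22377e+12.

E[X] = 60822550204416000 · (3/5)^{20} = 1696600954254376560918528/762939453125 ≈ 2.22377e+12.


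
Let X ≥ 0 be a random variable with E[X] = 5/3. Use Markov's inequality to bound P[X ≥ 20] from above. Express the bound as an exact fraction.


μ = E[X] = 5/3, a = 20.
Markov: P[X ≥ 20] ≤ μ/a = (5/3)/20 = 1/12.
Numerically: ≈ 0.0833.
(Since a = 20 > μ = 1.6667, the bound 1/12 is < 1 and informative.)

P[X ≥ 20] ≤ 1/12 ≈ 0.0833.


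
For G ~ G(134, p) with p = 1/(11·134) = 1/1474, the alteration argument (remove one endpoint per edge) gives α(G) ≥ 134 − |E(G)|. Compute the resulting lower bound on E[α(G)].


E[|E(G)|] = C(134, 2)·p = 8911 · (1/1474) = 133/22.
E[α(G)] ≥ n − E[|E(G)|] = 134 − 133/22 = 2815/22.
Numerically: ≈ 127.954545.
(This is only a lower bound; the true E[α(G)] may be larger.)

E[α(G)] ≥ 2815/22 ≈ 127.954545.


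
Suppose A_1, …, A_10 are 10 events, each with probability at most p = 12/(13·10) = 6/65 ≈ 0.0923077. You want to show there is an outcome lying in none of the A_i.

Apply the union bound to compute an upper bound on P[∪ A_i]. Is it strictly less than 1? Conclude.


Union bound: P[∪_{i=1}^{10} A_i] ≤ Σ_i P[A_i] ≤ 10·p = 10·(6/65) = 12/13.
Numerically: 12/13 ≈ 0.9230769.
Is 12/13 < 1? YES.
Since P[∪ A_i] ≤ 12/13 < 1, the complement has P[∩ A_i^c] ≥ 1 − 12/13 = 1/13 > 0, so some outcome avoids every A_i.

10·p = 12/13 ≈ 0.9230769; existence CERTIFIED by the union bound.


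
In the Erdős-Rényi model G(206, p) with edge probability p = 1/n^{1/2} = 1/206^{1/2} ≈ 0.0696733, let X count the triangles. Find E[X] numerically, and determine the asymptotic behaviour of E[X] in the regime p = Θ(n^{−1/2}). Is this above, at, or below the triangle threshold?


Number of potential triangles: C(206, 3) = 1435820.
Each occurs with probability p³ ≈ (0.0696733)³ ≈ 3.38219910e-04.
By linearity: E[X] = C(206, 3)·p³ ≈ 1435820 · 3.38219910e-04 ≈ 485.622911.
Since α = 1/2 < 1, p = c/n^{1/2} ≫ 1/n is above the triangle threshold p ~ 1/n. Asymptotically E[X] ~ (c³/6)·n^{3(1−α)} = (1³/6)·n^{1.5} → ∞; triangles are abundant w.h.p.

E[X] ≈ 485.622911; in regime p = Θ(1/n^{1/2}) E[X] diverges (above the triangle threshold p ~ 1/n).


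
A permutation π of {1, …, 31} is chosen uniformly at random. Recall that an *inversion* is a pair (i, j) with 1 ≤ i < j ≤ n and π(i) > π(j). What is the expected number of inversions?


Write X = Σ X_I over the C(31, 2) = 465 pairs i < j, with X_I the indicator of one inversion.
There are 465 indicators.
For each fixed pair i < j, the values π(i) and π(j) are two distinct elements of {1, …, 31} in uniformly random order; by symmetry P[π(i) > π(j)] = 1/2.
By linearity: E[X] = 465 · (1/2) = C(31, 2) · (1/2) = 465/2 = 465/2 ≈ 232.500000.

E[X] = 465/2 = 232.500000.


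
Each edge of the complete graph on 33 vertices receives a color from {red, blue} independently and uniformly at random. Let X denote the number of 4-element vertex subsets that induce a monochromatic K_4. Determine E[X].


Let X = Σ_S X_S over the C(33, 4) = 40920 subsets S of size 4, where X_S = 1 if the K_4 on S is monochromatic.
For a fixed S, the K_4 on S has C(4, 2) = 6 edges. P[all 6 edges red] = (1/2)^6, and likewise for blue, so P[monochromatic] = 2·(1/2)^6 = 2^{1 − 6} = 1/32.
By linearity: E[X] = C(33, 4) · 2^{1 − 6} = 40920 · 1/32 = 5115/4.
Numerically: E[X] ≈ 1278.75000.

E[X] = C(33,4)·2^(1−C(4,2)) = 5115/4 ≈ 1278.75000.


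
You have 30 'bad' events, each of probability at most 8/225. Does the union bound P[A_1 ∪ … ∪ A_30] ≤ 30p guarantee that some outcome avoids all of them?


Union bound: P[∪_{i=1}^{30} A_i] ≤ Σ_i P[A_i] ≤ 30·p = 30·(8/225) = 16/15.
Numerically: 16/15 ≈ 1.06667.
Is 16/15 < 1? NO.
Since the bound 16/15 is ≥ 1, the union bound is uninformative here; it does NOT by itself certify existence.

30·p = 16/15 ≈ 1.06667; existence NOT certified by the union bound.


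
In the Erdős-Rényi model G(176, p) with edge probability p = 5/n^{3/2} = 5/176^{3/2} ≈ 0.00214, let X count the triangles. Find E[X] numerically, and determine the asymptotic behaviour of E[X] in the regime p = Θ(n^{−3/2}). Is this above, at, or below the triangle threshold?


Number of potential triangles: C(176, 3) = 893200.
Each occurs with probability p³ ≈ (0.00214)³ ≈ 9.81981e-09.
By linearity: E[X] = C(176, 3)·p³ ≈ 893200 · 9.81981e-09 ≈ 0.009.
Since α = 3/2 > 1, p = c/n^{3/2} = o(1/n) is below the triangle threshold p ~ 1/n. Asymptotically E[X] ~ (c³/6)·n^{3(1−α)} = (5³/6)·n^{-1.5} → 0, so by Markov's inequality G has no triangles w.h.p.

E[X] ≈ 0.009; in regime p = Θ(1/n^{3/2}) E[X] tends to 0 (below the triangle threshold p ~ 1/n).


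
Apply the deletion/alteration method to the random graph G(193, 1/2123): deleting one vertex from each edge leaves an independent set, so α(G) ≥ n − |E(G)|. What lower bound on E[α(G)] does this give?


E[|E(G)|] = C(193, 2)·p = 18528 · (1/2123) = 96/11.
E[α(G)] ≥ n − E[|E(G)|] = 193 − 96/11 = 2027/11.
Numerically: ≈ 184.27273.
(This is only a lower bound; the true E[α(G)] may be larger.)

E[α(G)] ≥ 2027/11 ≈ 184.27273.


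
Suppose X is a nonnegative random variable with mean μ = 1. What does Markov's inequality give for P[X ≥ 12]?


μ = E[X] = 1, a = 12.
Markov: P[X ≥ 12] ≤ μ/a = (1)/12 = 1/12.
Numerically: ≈ 0.083.
(Since a = 12 > μ = 1.000, the bound 1/12 is < 1 and informative.)

P[X ≥ 12] ≤ 1/12 ≈ 0.083.


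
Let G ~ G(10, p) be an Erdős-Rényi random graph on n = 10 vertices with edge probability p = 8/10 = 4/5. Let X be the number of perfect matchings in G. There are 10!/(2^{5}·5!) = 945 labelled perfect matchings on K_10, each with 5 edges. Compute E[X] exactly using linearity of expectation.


K_10 has 10!/(2^{5}·5!) = 945 labelled perfect matchings.
For each such perfect matching H, let X_H = 1 if all 5 edges of H are present in G. Then P[X_H = 1] = p^{5} = (4/5)^{5} = 1024/3125.
By linearity of expectation: E[X] = Σ_H E[X_H] = 945 · p^{5} = 945 · 1024/3125 = 193536/625.
Numerically: E[X] ≈ 310.

E[X] = 945 · (4/5)^{5} = 193536/625 ≈ 310.


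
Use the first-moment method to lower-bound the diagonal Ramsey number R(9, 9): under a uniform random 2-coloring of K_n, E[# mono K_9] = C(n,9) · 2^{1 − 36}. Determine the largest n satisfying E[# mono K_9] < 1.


We need C(n, 9) · 2^{1 − 36} < 1, i.e. C(n, 9) < 2^{36 − 1} = 34359738368.
Check values of n near the boundary:
  n = 64: C(64, 9) = 27540584512; 27540584512 < 34359738368? YES
  n = 65: C(65, 9) = 31966749880; 31966749880 < 34359738368? YES
  n = 66: C(66, 9) = 37014131440; 37014131440 < 34359738368? NO
  n = 67: C(67, 9) = 42757703560; 42757703560 < 34359738368? NO
The largest n with C(n, 9) < 34359738368 is n = 65 (where E[X] = 3995843735/4294967296 ≈ 0.9303549). Hence R(9, 9) > 65, i.e. R(9, 9) ≥ 66.

Largest n = 65; hence R(9, 9) > 65.


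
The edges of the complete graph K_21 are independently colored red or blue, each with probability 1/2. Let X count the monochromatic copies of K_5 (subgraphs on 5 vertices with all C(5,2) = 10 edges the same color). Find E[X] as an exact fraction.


Let X = Σ_S X_S over the C(21, 5) = 20349 subsets S of size 5, where X_S = 1 if the K_5 on S is monochromatic.
For a fixed S, the K_5 on S has C(5, 2) = 10 edges. P[all 10 edges red] = (1/2)^10, and likewise for blue, so P[monochromatic] = 2·(1/2)^10 = 2^{1 − 10} = 1/512.
By linearity of expectation: E[X] = C(21, 5) · 2^{1 − 10} = 20349 · 1/512 = 20349/512.
Numerically: E[X] ≈ 39.74414.

E[X] = C(21,5)·2^(1−C(5,2)) = 20349/512 ≈ 39.74414.


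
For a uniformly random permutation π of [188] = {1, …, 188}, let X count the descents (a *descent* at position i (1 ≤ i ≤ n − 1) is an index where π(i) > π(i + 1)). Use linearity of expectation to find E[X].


Write X = Σ X_I over i = 1, …, 187, with X_I the indicator of one descent.
There are 187 indicators.
For each fixed i, the pair (π(i), π(i+1)) is a uniformly random ordered pair of distinct values from {1, …, 188}; by symmetry P[π(i) > π(i+1)] = 1/2.
By linearity: E[X] = 187 · (1/2) = (188 − 1) · (1/2) = 187/2 ≈ 93.500000.

E[X] = 187/2 = 93.500000.


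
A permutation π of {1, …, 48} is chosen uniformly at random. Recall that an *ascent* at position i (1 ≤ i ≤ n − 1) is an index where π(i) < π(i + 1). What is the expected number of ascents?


Write X = Σ X_I over i = 1, …, 47, with X_I the indicator of one ascent.
There are 47 indicators.
For each fixed i, the pair (π(i), π(i+1)) is a uniformly random ordered pair of distinct values from {1, …, 48}; by symmetry P[π(i) < π(i+1)] = 1/2.
By linearity: E[X] = 47 · (1/2) = (48 − 1) · (1/2) = 47/2 ≈ 23.500.

E[X] = 47/2 = 23.500.


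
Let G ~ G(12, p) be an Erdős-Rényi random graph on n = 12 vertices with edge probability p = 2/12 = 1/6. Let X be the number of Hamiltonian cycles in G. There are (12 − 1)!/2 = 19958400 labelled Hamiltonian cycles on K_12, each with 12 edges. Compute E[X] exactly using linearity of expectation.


K_12 has (12 − 1)!/2 = 19958400 labelled Hamiltonian cycles.
For each such Hamiltonian cycle H, let X_H = 1 if all 12 edges of H are present in G. Then P[X_H = 1] = p^{12} = (1/6)^{12} = 1/2176782336.
By linearity: E[X] = Σ_H E[X_H] = 19958400 · p^{12} = 19958400 · 1/2176782336 = 1925/209952.
Numerically: E[X] ≈ 0.009169.

E[X] = 19958400 · (1/6)^{12} = 1925/209952 ≈ 0.009169.


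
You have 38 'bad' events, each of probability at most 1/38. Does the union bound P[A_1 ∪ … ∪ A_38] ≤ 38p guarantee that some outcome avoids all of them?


Union bound: P[∪_{i=1}^{38} A_i] ≤ Σ_i P[A_i] ≤ 38·p = 38·(1/38) = 1.
Numerically: 1 ≈ 1.0000.
Is 1 < 1? NO.
Since the bound 1 is ≥ 1, the union bound is uninformative here; it does NOT by itself certify existence.

38·p = 1 ≈ 1.0000; existence NOT certified by the union bound.


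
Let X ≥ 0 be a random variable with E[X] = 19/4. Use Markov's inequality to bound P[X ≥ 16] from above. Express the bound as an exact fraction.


μ = E[X] = 19/4, a = 16.
Markov: P[X ≥ 16] ≤ μ/a = (19/4)/16 = 19/64.
Numerically: ≈ 0.2969.
(Since a = 16 > μ = 4.7500, the bound 19/64 is < 1 and informative.)

P[X ≥ 16] ≤ 19/64 ≈ 0.2969.


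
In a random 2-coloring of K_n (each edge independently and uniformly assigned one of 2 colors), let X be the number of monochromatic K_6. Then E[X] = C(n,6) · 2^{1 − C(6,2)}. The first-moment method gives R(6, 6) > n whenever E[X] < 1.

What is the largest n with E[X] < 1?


We need C(n, 6) · 2^{1 − 15} < 1, i.e. C(n, 6) < 2^{15 − 1} = 16384.
Check values of n near the boundary:
  n = 11: C(11, 6) = 462; 462 < 16384? YES
  n = 12: C(12, 6) = 924; 924 < 16384? YES
  n = 13: C(13, 6) = 1716; 1716 < 16384? YES
  n = 14: C(14, 6) = 3003; 3003 < 16384? YES
  n = 15: C(15, 6) = 5005; 5005 < 16384? YES
  n = 16: C(16, 6) = 8008; 8008 < 16384? YES
  n = 17: C(17, 6) = 12376; 12376 < 16384? YES
  n = 18: C(18, 6) = 18564; 18564 < 16384? NO
  n = 19: C(19, 6) = 27132; 27132 < 16384? NO
  n = 20: C(20, 6) = 38760; 38760 < 16384? NO
The largest n with C(n, 6) < 16384 is n = 17 (where E[X] = 1547/2048 ≈ 0.755371). Hence R(6, 6) > 17, i.e. R(6, 6) ≥ 18.

Largest n = 17; hence R(6, 6) > 17.


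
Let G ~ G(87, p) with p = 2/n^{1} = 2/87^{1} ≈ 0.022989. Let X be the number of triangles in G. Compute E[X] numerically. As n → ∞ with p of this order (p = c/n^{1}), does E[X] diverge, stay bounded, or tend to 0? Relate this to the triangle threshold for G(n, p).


Number of potential triangles: C(87, 3) = 105995.
Each occurs with probability p³ ≈ (0.022989)³ ≈ 1.2148768e-05.
By linearity: E[X] = C(87, 3)·p³ ≈ 105995 · 1.2148768e-05 ≈ 1.28771.
Here α = 1, so p = 2/n is exactly at the triangle threshold p ~ 1/n. Asymptotically E[X] → c³/6 = 2³/6 = 4/3 ≈ 1.33333, a bounded constant. In this regime the triangle count is asymptotically Poisson(c³/6).

E[X] ≈ 1.28771; in regime p = Θ(1/n^{1}) E[X] stays bounded (at the triangle threshold p ~ 1/n).


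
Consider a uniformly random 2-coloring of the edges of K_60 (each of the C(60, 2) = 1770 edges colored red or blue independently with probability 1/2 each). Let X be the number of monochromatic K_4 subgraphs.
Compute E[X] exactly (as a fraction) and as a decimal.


Let X = Σ_S X_S over the C(60, 4) = 487635 subsets S of size 4, where X_S = 1 if the K_4 on S is monochromatic.
For a fixed S, the K_4 on S has C(4, 2) = 6 edges. P[all 6 edges red] = (1/2)^6, and likewise for blue, so P[monochromatic] = 2·(1/2)^6 = 2^{1 − 6} = 1/32.
By linearity of expectation: E[X] = C(60, 4) · 2^{1 − 6} = 487635 · 1/32 = 487635/32.
Numerically: E[X] ≈ 15238.594.

E[X] = C(60,4)·2^(1−C(4,2)) = 487635/32 ≈ 15238.594.


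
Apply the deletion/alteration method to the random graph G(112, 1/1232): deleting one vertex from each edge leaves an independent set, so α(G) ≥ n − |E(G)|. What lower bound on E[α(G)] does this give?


E[|E(G)|] = C(112, 2)·p = 6216 · (1/1232) = 111/22.
E[α(G)] ≥ n − E[|E(G)|] = 112 − 111/22 = 2353/22.
Numerically: ≈ 106.954545.
(This is only a lower bound; the true E[α(G)] may be larger.)

E[α(G)] ≥ 2353/22 ≈ 106.954545.


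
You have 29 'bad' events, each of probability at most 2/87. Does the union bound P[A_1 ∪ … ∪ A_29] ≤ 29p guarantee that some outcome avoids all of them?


Union bound: P[∪_{i=1}^{29} A_i] ≤ Σ_i P[A_i] ≤ 29·p = 29·(2/87) = 2/3.
Numerically: 2/3 ≈ 0.6666667.
Is 2/3 < 1? YES.
Since P[∪ A_i] ≤ 2/3 < 1, the complement has P[∩ A_i^c] ≥ 1 − 2/3 = 1/3 > 0, so some outcome avoids every A_i.

29·p = 2/3 ≈ 0.6666667; existence CERTIFIED by the union bound.


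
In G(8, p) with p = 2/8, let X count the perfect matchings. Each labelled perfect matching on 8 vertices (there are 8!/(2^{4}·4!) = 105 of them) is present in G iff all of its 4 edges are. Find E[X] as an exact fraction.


K_8 has 8!/(2^{4}·4!) = 105 labelled perfect matchings.
For each such perfect matching H, let X_H = 1 if all 4 edges of H are present in G. Then P[X_H = 1] = p^{4} = (1/4)^{4} = 1/256.
By linearity: E[X] = Σ_H E[X_H] = 105 · p^{4} = 105 · 1/256 = 105/256.
Numerically: E[X] ≈ 0.41.

E[X] = 105 · (1/4)^{4} = 105/256 ≈ 0.41.


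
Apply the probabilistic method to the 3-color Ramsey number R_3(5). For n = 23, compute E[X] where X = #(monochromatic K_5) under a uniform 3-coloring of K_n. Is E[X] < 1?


E[X] = C(23, 5) · 3^{1 − 10} = 33649 · 3^{−9} = 33649/19683.
As a reduced fraction: E[X] = 33649/19683 ≈ 1.7095.
Is E[X] < 1? NO.
Since E[X] ≥ 1, the first-moment bound is inconclusive at n = 23; it does NOT by itself certify R_3(5) > 23.

E[X] = 33649/19683 ≈ 1.7095; E[X] ≥ 1; first-moment method inconclusive here.


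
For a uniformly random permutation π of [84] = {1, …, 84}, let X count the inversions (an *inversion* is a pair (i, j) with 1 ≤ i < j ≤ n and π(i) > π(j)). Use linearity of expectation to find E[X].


Write X = Σ X_I over the C(84, 2) = 3486 pairs i < j, with X_I the indicator of one inversion.
There are 3486 indicators.
For each fixed pair i < j, the values π(i) and π(j) are two distinct elements of {1, …, 84} in uniformly random order; by symmetry P[π(i) > π(j)] = 1/2.
By linearity: E[X] = 3486 · (1/2) = C(84, 2) · (1/2) = 3486/2 = 1743 ≈ 1743.000000.

E[X] = 1743 = 1743.000000.


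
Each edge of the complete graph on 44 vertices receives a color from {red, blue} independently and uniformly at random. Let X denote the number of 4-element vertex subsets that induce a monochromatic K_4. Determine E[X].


Let X = Σ_S X_S over the C(44, 4) = 135751 subsets S of size 4, where X_S = 1 if the K_4 on S is monochromatic.
For a fixed S, the K_4 on S has C(4, 2) = 6 edges. P[all 6 edges red] = (1/2)^6, and likewise for blue, so P[monochromatic] = 2·(1/2)^6 = 2^{1 − 6} = 1/32.
By linearity: E[X] = C(44, 4) · 2^{1 − 6} = 135751 · 1/32 = 135751/32.
Numerically: E[X] ≈ 4242.218750.

E[X] = C(44,4)·2^(1−C(4,2)) = 135751/32 ≈ 4242.218750.


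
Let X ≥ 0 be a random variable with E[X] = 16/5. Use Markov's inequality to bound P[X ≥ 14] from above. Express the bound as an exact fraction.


μ = E[X] = 16/5, a = 14.
Markov: P[X ≥ 14] ≤ μ/a = (16/5)/14 = 8/35.
Numerically: ≈ 0.22857.
(Since a = 14 > μ = 3.20000, the bound 8/35 is < 1 and informative.)

P[X ≥ 14] ≤ 8/35 ≈ 0.22857.


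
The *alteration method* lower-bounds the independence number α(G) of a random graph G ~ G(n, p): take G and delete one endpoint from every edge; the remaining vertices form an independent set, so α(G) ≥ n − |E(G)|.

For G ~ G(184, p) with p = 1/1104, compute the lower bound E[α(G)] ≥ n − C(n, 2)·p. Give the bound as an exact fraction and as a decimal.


E[|E(G)|] = C(184, 2)·p = 16836 · (1/1104) = 61/4.
E[α(G)] ≥ n − E[|E(G)|] = 184 − 61/4 = 675/4.
Numerically: ≈ 168.7500.
(This is only a lower bound; the true E[α(G)] may be larger.)

E[α(G)] ≥ 675/4 ≈ 168.7500.


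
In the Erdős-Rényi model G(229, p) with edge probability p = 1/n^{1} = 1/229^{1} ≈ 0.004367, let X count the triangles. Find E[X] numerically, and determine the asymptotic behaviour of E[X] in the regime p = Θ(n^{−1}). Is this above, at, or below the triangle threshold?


Number of potential triangles: C(229, 3) = 1975354.
Each occurs with probability p³ ≈ (0.004367)³ ≈ 8.327096e-08.
By linearity: E[X] = C(229, 3)·p³ ≈ 1975354 · 8.327096e-08 ≈ 0.1645.
Here α = 1, so p = 1/n is exactly at the triangle threshold p ~ 1/n. Asymptotically E[X] → c³/6 = 1³/6 = 1/6 ≈ 0.1667, a bounded constant. In this regime the triangle count is asymptotically Poisson(c³/6).

E[X] ≈ 0.1645; in regime p = Θ(1/n^{1}) E[X] stays bounded (at the triangle threshold p ~ 1/n).


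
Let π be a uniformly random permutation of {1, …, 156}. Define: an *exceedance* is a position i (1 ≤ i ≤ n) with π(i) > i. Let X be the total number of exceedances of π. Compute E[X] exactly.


Write X = Σ_{i=1}^{156} X_i, where X_i = 1_{π(i) > i}.
For each fixed i, π(i) is uniform over {1, …, 156} (marginal of a uniform permutation), so P[π(i) > i] = (n − i)/n. Summing: Σ_{i=1}^{156} (n − i)/n = (0 + 1 + … + 155)/156 = 156(156 − 1)/(2·156) = (156 − 1)/2.
Hence E[X] = Σ_{i=1}^{156} (156 − i)/156 = 155/2 ≈ 77.500000.

E[X] = 155/2 = 77.500000.


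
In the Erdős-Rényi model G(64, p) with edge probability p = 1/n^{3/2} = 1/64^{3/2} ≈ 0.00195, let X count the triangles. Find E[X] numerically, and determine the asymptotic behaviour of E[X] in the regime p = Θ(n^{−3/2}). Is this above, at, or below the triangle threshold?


Number of potential triangles: C(64, 3) = 41664.
Each occurs with probability p³ ≈ (0.00195)³ ≈ 7.45058e-09.
By linearity: E[X] = C(64, 3)·p³ ≈ 41664 · 7.45058e-09 ≈ 0.000.
Since α = 3/2 > 1, p = c/n^{3/2} = o(1/n) is below the triangle threshold p ~ 1/n. Asymptotically E[X] ~ (c³/6)·n^{3(1−α)} = (1³/6)·n^{-1.5} → 0, so by Markov's inequality G has no triangles w.h.p.

E[X] ≈ 0.000; in regime p = Θ(1/n^{3/2}) E[X] tends to 0 (below the triangle threshold p ~ 1/n).
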